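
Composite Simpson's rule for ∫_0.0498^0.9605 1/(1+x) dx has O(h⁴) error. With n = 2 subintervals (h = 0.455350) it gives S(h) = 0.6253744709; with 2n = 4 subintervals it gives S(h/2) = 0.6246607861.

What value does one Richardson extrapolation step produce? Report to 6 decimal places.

0.624613

Leading term ∝ h^4; use weight 16 = 2^4.
Numerator 16·A(h/2) − A(h) = 16·0.6246607861 − 0.6253744709 = 9.3691981067
Divide by 2^4 − 1 = 15.
Result: 0.6246132071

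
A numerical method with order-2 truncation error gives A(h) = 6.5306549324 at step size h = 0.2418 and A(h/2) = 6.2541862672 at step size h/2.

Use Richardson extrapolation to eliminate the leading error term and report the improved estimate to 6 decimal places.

6.162030

The method has order 2: 2^2 = 4.
A(h/2) − A(h) = 6.2541862672 − 6.5306549324 = -0.2764686652
Correction (A(h/2) − A(h))/(4 − 1) = (-0.2764686652)/3 = -0.0921562217
R = A(h/2) + (A(h/2) − A(h))/3 = 6.2541862672 − 0.0921562217 = 6.1620300455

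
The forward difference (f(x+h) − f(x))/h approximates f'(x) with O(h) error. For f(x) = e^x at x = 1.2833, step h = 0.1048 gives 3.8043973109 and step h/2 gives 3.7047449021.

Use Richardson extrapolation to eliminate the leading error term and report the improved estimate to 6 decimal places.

3.605092

Leading term ∝ h^1; use weight 2 = 2^1.
Weighted: 7.4094898042 − 3.8043973109 = 3.6050924933
Denominator 2 − 1 = 1.
Result: 3.6050924933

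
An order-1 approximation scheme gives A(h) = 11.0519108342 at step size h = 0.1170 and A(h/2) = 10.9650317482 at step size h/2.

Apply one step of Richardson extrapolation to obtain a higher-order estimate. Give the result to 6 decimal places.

The method has order 1: 2^1 = 2.
Weighted: 21.9300634964 − 11.0519108342 = 10.8781526622
(2·10.9650317482 − 11.0519108342)/(2 − 1) = 10.8781526622

10.878153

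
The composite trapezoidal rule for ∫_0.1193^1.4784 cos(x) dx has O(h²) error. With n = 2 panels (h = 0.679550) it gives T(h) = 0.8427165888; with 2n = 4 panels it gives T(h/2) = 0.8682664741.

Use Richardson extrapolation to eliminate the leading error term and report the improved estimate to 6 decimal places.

Order 2 gives 2^r = 4 and 2^r − 1 = 3.
Weighted: 3.4730658964 − 0.8427165888 = 2.6303493076
Denominator 4 − 1 = 3.
So the Richardson estimate is 0.8767831025.
Gap between inputs: 2.555e-02; correction applied: +0.0085166284.

0.876783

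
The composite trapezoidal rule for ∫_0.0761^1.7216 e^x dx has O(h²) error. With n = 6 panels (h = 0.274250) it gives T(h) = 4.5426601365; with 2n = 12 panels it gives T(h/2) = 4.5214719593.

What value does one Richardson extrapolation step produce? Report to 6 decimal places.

4.514409

Method order is 2; weight 2^2 = 4.
Weighted: 18.0858878372 − 4.5426601365 = 13.5432277007
Denominator 4 − 1 = 3.
13.5432277007 ÷ 3 = 4.5144092336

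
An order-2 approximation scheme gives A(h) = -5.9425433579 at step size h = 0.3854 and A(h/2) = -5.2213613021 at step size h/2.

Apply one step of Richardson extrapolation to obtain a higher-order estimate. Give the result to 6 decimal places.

Method order is 2; weight 2^2 = 4.
2^2 × A(h/2) = -20.8854452084; minus A(h) gives -14.9429018505.
R = (-14.9429018505)/3 = -4.9809672835

-4.980967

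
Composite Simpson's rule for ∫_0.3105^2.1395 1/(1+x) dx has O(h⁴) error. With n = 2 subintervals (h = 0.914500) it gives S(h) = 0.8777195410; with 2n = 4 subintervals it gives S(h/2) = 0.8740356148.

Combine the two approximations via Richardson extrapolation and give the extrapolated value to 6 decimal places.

r = 4: numerator weight 16, denominator 15.
16 × 0.8740356148 = 13.9845698368; subtract 0.8777195410 → 13.1068502958
(16 × 0.8740356148 − 0.8777195410)/(16 − 1) = 0.8737900197
Correction |R − A(h/2)| = 2.456e-04; gap |A(h/2) − A(h)| = 3.684e-03.

0.873790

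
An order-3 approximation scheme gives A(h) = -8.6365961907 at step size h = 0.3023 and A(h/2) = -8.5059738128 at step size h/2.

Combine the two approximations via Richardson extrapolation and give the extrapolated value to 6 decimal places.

Error is O(h^3); halving h shrinks it by 2^3 = 8.
Weighted: (-68.0477905024) − (-8.6365961907) = -59.4111943117
Divide by 2^3 − 1 = 7.
Extrapolated: (-59.4111943117) / 7 = -8.4873134731

-8.487313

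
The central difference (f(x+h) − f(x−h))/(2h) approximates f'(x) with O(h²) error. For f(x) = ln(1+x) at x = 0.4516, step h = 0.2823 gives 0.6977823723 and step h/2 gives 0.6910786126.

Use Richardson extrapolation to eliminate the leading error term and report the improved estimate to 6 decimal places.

0.688844

Order 2 gives 2^r = 4 and 2^r − 1 = 3.
4×0.6910786126 − 0.6977823723 = 2.0665320781
2.0665320781 ÷ 3 = 0.6888440260
Gap between inputs: 6.704e-03; correction applied: −0.0022345866.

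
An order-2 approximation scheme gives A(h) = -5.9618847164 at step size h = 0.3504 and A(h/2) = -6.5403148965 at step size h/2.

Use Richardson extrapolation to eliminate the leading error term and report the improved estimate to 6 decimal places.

-6.733125

Leading term ∝ h^2; use weight 4 = 2^2.
Weighted: (-26.1612595860) − (-5.9618847164) = -20.1993748696
Divide by 2^2 − 1 = 3.
R = (-20.1993748696)/3 = -6.7331249565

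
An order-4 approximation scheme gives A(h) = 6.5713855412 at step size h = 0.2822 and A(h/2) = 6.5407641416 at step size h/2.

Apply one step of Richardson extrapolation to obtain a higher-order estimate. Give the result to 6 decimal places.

r = 4: numerator weight 16, denominator 15.
Difference of the inputs: 6.5407641416 − 6.5713855412 = -0.0306213996
Divide by 2^4 − 1 = 15: (-0.0306213996)/15 = -0.0020414266
R = 6.5407641416 − 0.0020414266 = 6.5387227150

6.538723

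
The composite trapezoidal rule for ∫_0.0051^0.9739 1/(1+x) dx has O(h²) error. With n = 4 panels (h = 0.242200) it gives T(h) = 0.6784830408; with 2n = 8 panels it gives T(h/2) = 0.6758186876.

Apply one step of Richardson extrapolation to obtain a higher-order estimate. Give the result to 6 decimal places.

0.674931

With r = 2 the leading error scales as h^2, so the weight is 2^2 = 4.
4×0.6758186876 = 2.7032747504; 2.7032747504 − 0.6784830408 = 2.0247917096
R = 2.0247917096/3 = 0.6749305699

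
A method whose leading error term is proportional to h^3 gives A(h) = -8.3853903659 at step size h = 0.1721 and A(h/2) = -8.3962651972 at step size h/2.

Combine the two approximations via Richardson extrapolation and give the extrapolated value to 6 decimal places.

With r = 3 the leading error scales as h^3, so the weight is 2^3 = 8.
Numerator 8×A(h/2) − A(h) = 8×(-8.3962651972) − (-8.3853903659) = -58.7847312117
Extrapolated: (-58.7847312117) / 7 = -8.3978187445
Shift from A(h/2): −0.0015535473.

-8.397819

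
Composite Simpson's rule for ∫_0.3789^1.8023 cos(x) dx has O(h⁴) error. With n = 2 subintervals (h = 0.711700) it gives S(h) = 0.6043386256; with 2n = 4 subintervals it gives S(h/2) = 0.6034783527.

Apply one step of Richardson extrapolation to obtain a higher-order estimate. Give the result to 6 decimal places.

0.603421

Error is O(h^4); halving h shrinks it by 2^4 = 16.
16 × 0.6034783527 = 9.6556536432; 9.6556536432 − 0.6043386256 = 9.0513150176
Divide by 2^4 − 1 = 15.
(16 × 0.6034783527 − 0.6043386256)/(16 − 1) = 0.6034210012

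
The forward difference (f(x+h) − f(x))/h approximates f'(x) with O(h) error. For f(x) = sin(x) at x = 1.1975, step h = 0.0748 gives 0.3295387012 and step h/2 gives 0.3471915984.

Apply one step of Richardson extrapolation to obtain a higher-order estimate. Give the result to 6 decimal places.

r = 1: numerator weight 2, denominator 1.
Weighted: 0.6943831968 − 0.3295387012 = 0.3648444956
R = 0.3648444956/1 = 0.3648444956

0.364844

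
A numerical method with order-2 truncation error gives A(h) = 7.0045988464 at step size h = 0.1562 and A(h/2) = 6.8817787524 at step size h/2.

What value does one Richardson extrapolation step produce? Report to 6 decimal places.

Leading term ∝ h^2; use weight 4 = 2^2.
2^2*A(h/2) = 27.5271150096; minus A(h) gives 20.5225161632.
R = 20.5225161632/3 = 6.8408387211
Shift from A(h/2): −0.0409400313.

6.840839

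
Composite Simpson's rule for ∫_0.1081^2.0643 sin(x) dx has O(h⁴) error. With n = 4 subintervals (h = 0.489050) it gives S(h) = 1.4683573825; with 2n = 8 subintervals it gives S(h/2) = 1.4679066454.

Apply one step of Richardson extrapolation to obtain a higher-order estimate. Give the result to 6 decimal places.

r = 4: numerator weight 16, denominator 15.
Numerator 16×A(h/2) − A(h) = 16×1.4679066454 − 1.4683573825 = 22.0181489439
Denominator 16 − 1 = 15.
22.0181489439 ÷ 15 = 1.4678765963
Correction |R − A(h/2)| = 3.005e-05; gap |A(h/2) − A(h)| = 4.507e-04.

1.467877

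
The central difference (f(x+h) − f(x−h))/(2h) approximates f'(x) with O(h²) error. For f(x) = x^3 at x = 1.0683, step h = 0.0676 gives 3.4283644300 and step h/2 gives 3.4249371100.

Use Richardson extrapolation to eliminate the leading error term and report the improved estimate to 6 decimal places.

Leading term ∝ h^2; use weight 4 = 2^2.
Top: 4(3.4249371100) − (3.4283644300) = 10.2713840100
Divide by 2^2 − 1 = 3.
(4*3.4249371100 − 3.4283644300)/(4 − 1) = 3.4237946700
Gap between inputs: 3.427e-03; correction applied: −0.0011424400.

3.423795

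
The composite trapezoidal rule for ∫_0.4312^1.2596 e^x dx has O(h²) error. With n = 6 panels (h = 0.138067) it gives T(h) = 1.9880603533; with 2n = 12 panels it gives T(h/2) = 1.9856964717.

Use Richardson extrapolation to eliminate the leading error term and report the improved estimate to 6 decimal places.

1.984909

r = 2: numerator weight 4, denominator 3.
Weighted: 7.9427858868 − 1.9880603533 = 5.9547255335
Divide by 2^2 − 1 = 3.
Extrapolated: 5.9547255335 / 3 = 1.9849085112
Correction |R − A(h/2)| = 7.880e-04; gap |A(h/2) − A(h)| = 2.364e-03.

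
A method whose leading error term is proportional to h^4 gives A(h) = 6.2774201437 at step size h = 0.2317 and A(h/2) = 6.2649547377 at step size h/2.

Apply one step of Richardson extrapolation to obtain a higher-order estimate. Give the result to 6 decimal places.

6.264124

Leading term ∝ h^4; use weight 16 = 2^4.
16×6.2649547377 − 6.2774201437 = 93.9618556595
Extrapolated: 93.9618556595 / 15 = 6.2641237106
Shift from A(h/2): −0.0008310271.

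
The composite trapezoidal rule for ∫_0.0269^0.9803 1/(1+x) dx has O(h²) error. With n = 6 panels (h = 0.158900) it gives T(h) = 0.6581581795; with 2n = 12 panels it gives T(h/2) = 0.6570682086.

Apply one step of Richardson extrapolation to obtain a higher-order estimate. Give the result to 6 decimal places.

0.656705

The method has order 2: 2^2 = 4.
Difference of the inputs: 0.6570682086 − 0.6581581795 = -0.0010899709
Correction (A(h/2) − A(h))/(4 − 1) = (-0.0010899709)/3 = -0.0003633236
R = A(h/2) + (A(h/2) − A(h))/3 = 0.6570682086 − 0.0003633236 = 0.6567048850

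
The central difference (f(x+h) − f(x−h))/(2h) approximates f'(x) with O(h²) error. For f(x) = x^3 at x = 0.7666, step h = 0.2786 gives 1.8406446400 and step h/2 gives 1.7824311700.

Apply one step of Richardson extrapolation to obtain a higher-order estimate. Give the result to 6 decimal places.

1.763027

r = 2: numerator weight 4, denominator 3.
A(h/2) − A(h) = 1.7824311700 − 1.8406446400 = -0.0582134700
Divide by 2^2 − 1 = 3: (-0.0582134700)/3 = -0.0194044900
R = A(h/2) + (A(h/2) − A(h))/3 = 1.7824311700 − 0.0194044900 = 1.7630266800
Gap between inputs: 5.821e-02; correction applied: −0.0194044900.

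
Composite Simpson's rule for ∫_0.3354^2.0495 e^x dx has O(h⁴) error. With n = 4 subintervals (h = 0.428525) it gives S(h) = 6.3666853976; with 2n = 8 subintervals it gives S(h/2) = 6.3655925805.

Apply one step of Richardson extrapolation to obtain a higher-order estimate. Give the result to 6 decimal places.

Method order is 4; weight 2^4 = 16.
Numerator 16×A(h/2) − A(h) = 16×6.3655925805 − 6.3666853976 = 95.4827958904
Denominator 16 − 1 = 15.
95.4827958904 ÷ 15 = 6.3655197260
Correction |R − A(h/2)| = 7.285e-05; gap |A(h/2) − A(h)| = 1.093e-03.

6.365520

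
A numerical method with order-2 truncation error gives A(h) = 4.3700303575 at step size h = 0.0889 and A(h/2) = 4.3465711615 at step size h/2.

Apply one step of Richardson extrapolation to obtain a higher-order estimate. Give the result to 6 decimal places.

4.338751

Error is O(h^2); halving h shrinks it by 2^2 = 4.
Difference of the inputs: 4.3465711615 − 4.3700303575 = -0.0234591960
Divide by 2^2 − 1 = 3: (-0.0234591960)/3 = -0.0078197320
R = A(h/2) + (A(h/2) − A(h))/3 = 4.3465711615 − 0.0078197320 = 4.3387514295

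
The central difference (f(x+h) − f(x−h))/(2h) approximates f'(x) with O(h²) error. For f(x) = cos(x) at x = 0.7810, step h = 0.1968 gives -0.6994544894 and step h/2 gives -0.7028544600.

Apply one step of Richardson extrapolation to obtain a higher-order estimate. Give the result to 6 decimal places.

Error is O(h^2); halving h shrinks it by 2^2 = 4.
4·(-0.7028544600) − (-0.6994544894) = -2.1119633506
Denominator 4 − 1 = 3.
So the Richardson estimate is -0.7039877835.
Gap between inputs: 3.400e-03; correction applied: −0.0011333235.

-0.703988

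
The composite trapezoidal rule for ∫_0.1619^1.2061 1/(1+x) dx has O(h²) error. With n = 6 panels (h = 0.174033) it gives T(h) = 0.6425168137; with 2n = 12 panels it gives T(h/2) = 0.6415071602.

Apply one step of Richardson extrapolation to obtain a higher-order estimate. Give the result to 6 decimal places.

0.641171

r = 2, so 2^r = 4.
4×0.6415071602 = 2.5660286408; subtract 0.6425168137 → 1.9235118271
(4×0.6415071602 − 0.6425168137)/(4 − 1) = 0.6411706090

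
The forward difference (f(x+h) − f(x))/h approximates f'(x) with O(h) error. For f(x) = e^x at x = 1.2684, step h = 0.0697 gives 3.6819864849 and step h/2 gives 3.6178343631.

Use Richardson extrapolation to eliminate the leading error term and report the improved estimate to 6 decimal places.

Order 1 gives 2^r = 2 and 2^r − 1 = 1.
2*3.6178343631 = 7.2356687262; 7.2356687262 − 3.6819864849 = 3.5536822413
Extrapolated: 3.5536822413 / 1 = 3.5536822413

3.553682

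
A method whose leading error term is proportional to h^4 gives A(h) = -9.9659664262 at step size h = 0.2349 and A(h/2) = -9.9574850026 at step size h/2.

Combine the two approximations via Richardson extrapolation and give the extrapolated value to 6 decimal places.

-9.956920

Method order is 4; weight 2^4 = 16.
16·(-9.9574850026) = -159.3197600416; subtract (-9.9659664262) → -149.3537936154
Denominator 16 − 1 = 15.
Result: -9.9569195744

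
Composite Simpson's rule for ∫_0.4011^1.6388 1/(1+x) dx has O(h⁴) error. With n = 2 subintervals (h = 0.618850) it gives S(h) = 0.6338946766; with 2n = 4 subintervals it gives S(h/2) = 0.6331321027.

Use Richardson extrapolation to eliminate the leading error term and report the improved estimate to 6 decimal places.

Method order is 4; weight 2^4 = 16.
Numerator 16×A(h/2) − A(h) = 16×0.6331321027 − 0.6338946766 = 9.4962189666
Extrapolated: 9.4962189666 / 15 = 0.6330812644
Correction |R − A(h/2)| = 5.084e-05; gap |A(h/2) − A(h)| = 7.626e-04.

0.633081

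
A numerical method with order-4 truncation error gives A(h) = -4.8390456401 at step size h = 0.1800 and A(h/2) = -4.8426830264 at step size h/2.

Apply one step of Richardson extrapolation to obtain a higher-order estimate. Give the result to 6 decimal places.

-4.842926

Method order is 4; weight 2^4 = 16.
Numerator 16×A(h/2) − A(h) = 16×(-4.8426830264) − (-4.8390456401) = -72.6438827823
Extrapolated: (-72.6438827823) / 15 = -4.8429255188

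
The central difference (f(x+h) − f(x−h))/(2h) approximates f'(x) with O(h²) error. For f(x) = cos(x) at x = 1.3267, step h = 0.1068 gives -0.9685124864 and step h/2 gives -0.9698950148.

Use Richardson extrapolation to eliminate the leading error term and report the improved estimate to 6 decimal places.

Method order is 2; weight 2^2 = 4.
Top: 4(-0.9698950148) − (-0.9685124864) = -2.9110675728
(-2.9110675728) ÷ 3 = -0.9703558576

-0.970356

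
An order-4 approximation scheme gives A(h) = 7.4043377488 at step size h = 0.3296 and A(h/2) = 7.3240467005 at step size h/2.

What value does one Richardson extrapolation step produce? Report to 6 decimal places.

The method has order 4: 2^4 = 16.
16*7.3240467005 = 117.1847472080; 117.1847472080 − 7.4043377488 = 109.7804094592
Denominator 16 − 1 = 15.
Extrapolated: 109.7804094592 / 15 = 7.3186939639

7.318694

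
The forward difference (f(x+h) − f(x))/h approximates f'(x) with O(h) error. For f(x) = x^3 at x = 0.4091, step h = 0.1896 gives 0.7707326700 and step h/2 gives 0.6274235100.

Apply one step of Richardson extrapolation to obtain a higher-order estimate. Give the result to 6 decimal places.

0.484114

Order 1 gives 2^r = 2 and 2^r − 1 = 1.
Numerator 2*A(h/2) − A(h) = 2*0.6274235100 − 0.7707326700 = 0.4841143500
Divide by 2^1 − 1 = 1.
Result: 0.4841143500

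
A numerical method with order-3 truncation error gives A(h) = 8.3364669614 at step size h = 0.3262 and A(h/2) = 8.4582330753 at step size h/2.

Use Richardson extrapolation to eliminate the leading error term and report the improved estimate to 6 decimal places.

Error is O(h^3); halving h shrinks it by 2^3 = 8.
2^3 × A(h/2) = 67.6658646024; minus A(h) gives 59.3293976410.
Divide by 2^3 − 1 = 7.
(8 × 8.4582330753 − 8.3364669614)/(8 − 1) = 8.4756282344
Gap between inputs: 1.218e-01; correction applied: +0.0173951591.

8.475628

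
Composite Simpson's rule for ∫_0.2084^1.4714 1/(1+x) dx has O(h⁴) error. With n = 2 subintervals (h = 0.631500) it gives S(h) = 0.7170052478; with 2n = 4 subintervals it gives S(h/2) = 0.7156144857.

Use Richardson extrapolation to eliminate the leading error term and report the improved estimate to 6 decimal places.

0.715522

The method has order 4: 2^4 = 16.
2^4·A(h/2) = 11.4498317712; minus A(h) gives 10.7328265234.
Extrapolated: 10.7328265234 / 15 = 0.7155217682
Correction |R − A(h/2)| = 9.272e-05; gap |A(h/2) − A(h)| = 1.391e-03.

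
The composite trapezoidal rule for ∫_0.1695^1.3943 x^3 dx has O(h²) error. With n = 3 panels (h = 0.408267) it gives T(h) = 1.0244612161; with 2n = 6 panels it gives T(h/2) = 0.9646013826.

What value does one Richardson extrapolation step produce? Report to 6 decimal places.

Order 2 gives 2^r = 4 and 2^r − 1 = 3.
4 × 0.9646013826 = 3.8584055304; 3.8584055304 − 1.0244612161 = 2.8339443143
Divide by 2^2 − 1 = 3.
(4 × 0.9646013826 − 1.0244612161)/(4 − 1) = 0.9446481048
Gap between inputs: 5.986e-02; correction applied: −0.0199532778.

0.944648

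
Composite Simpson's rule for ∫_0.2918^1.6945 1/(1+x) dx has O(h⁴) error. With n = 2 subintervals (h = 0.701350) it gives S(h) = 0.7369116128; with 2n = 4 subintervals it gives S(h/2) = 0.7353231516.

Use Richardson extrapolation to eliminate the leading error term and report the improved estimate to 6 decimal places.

Method order is 4; weight 2^4 = 16.
Difference of the inputs: 0.7353231516 − 0.7369116128 = -0.0015884612
Correction (A(h/2) − A(h))/(16 − 1) = (-0.0015884612)/15 = -0.0001058974
R = 0.7353231516 − 0.0001058974 = 0.7352172542
Shift from A(h/2): −0.0001058974.

0.735217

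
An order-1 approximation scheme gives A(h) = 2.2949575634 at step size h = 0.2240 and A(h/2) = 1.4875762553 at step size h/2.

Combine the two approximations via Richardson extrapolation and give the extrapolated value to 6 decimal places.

0.680195

Error is O(h^1); halving h shrinks it by 2^1 = 2.
Weighted: 2.9751525106 − 2.2949575634 = 0.6801949472
Divide by 2^1 − 1 = 1.
R = 0.6801949472/1 = 0.6801949472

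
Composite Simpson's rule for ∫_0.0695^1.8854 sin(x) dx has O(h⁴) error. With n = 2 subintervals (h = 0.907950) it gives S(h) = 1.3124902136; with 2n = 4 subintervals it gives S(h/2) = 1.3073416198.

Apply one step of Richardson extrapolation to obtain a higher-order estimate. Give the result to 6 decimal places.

1.306998

Method order is 4; weight 2^4 = 16.
Weighted: 20.9174659168 − 1.3124902136 = 19.6049757032
Denominator 16 − 1 = 15.
Extrapolated: 19.6049757032 / 15 = 1.3069983802
Correction |R − A(h/2)| = 3.432e-04; gap |A(h/2) − A(h)| = 5.149e-03.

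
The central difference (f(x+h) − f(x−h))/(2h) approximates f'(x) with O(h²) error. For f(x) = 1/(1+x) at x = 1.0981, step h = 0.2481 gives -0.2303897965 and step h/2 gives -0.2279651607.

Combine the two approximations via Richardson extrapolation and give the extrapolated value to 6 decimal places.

-0.227157

With r = 2 the leading error scales as h^2, so the weight is 2^2 = 4.
4·(-0.2279651607) − (-0.2303897965) = -0.6814708463
R = (-0.6814708463)/3 = -0.2271569488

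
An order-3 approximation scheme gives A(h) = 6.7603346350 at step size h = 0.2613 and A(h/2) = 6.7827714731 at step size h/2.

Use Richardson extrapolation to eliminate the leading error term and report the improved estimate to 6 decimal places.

r = 3, so 2^r = 8.
Weighted: 54.2621717848 − 6.7603346350 = 47.5018371498
(8*6.7827714731 − 6.7603346350)/(8 − 1) = 6.7859767357
Gap between inputs: 2.244e-02; correction applied: +0.0032052626.

6.785977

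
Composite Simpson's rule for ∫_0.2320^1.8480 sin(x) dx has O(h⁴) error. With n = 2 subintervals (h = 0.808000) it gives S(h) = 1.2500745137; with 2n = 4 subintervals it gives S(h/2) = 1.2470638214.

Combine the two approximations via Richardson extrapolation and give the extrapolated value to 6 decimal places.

1.246863

With r = 4 the leading error scales as h^4, so the weight is 2^4 = 16.
16·1.2470638214 = 19.9530211424; subtract 1.2500745137 → 18.7029466287
Divide by 2^4 − 1 = 15.
So the Richardson estimate is 1.2468631086.
Gap between inputs: 3.011e-03; correction applied: −0.0002007128.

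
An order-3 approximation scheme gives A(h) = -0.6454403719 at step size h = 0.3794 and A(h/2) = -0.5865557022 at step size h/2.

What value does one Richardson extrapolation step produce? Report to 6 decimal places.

-0.578144

r = 3: numerator weight 8, denominator 7.
Weighted: (-4.6924456176) − (-0.6454403719) = -4.0470052457
Divide by 2^3 − 1 = 7.
(8·(-0.5865557022) − (-0.6454403719))/(8 − 1) = -0.5781436065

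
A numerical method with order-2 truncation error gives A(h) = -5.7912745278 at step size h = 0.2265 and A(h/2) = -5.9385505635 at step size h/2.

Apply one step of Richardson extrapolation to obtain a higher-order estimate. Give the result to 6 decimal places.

-5.987643

Method order is 2; weight 2^2 = 4.
4·(-5.9385505635) = -23.7542022540; (-23.7542022540) − (-5.7912745278) = -17.9629277262
R = (-17.9629277262)/3 = -5.9876425754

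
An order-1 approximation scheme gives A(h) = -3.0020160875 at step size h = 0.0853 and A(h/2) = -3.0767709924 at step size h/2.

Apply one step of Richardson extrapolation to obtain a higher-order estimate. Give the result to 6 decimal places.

Method order is 1; weight 2^1 = 2.
Weighted: (-6.1535419848) − (-3.0020160875) = -3.1515258973
Divide by 2^1 − 1 = 1.
Extrapolated: (-3.1515258973) / 1 = -3.1515258973
Gap between inputs: 7.475e-02; correction applied: −0.0747549049.

-3.151526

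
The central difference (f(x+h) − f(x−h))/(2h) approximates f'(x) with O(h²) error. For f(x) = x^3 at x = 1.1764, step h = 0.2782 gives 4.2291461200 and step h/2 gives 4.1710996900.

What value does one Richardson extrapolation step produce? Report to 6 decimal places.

r = 2, so 2^r = 4.
A(h/2) − A(h) = 4.1710996900 − 4.2291461200 = -0.0580464300
Correction (A(h/2) − A(h))/(4 − 1) = (-0.0580464300)/3 = -0.0193488100
R = A(h/2) + (A(h/2) − A(h))/3 = 4.1710996900 − 0.0193488100 = 4.1517508800

4.151751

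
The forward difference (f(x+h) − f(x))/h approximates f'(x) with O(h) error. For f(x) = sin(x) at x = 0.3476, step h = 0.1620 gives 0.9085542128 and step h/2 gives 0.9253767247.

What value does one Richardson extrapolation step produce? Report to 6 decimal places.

0.942199

Method order is 1; weight 2^1 = 2.
Numerator 2×A(h/2) − A(h) = 2×0.9253767247 − 0.9085542128 = 0.9421992366
Divide by 2^1 − 1 = 1.
(2×0.9253767247 − 0.9085542128)/(2 − 1) = 0.9421992366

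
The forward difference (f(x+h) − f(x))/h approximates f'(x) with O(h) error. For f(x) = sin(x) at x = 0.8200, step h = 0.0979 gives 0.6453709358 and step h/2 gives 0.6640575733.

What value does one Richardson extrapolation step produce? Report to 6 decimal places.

r = 1, so 2^r = 2.
Numerator 2*A(h/2) − A(h) = 2*0.6640575733 − 0.6453709358 = 0.6827442108
(2*0.6640575733 − 0.6453709358)/(2 − 1) = 0.6827442108
Shift from A(h/2): +0.0186866375.

0.682744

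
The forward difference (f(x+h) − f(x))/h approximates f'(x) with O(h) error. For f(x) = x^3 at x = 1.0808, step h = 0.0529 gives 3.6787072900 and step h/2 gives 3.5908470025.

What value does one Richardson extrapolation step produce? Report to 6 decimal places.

With r = 1 the leading error scales as h^1, so the weight is 2^1 = 2.
Top: 2(3.5908470025) − (3.6787072900) = 3.5029867150
Denominator 2 − 1 = 1.
R = 3.5029867150/1 = 3.5029867150

3.502987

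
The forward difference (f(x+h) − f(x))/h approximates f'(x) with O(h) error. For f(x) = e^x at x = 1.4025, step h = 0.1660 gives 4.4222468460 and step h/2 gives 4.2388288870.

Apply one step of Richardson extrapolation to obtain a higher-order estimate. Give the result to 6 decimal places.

4.055411

Error is O(h^1); halving h shrinks it by 2^1 = 2.
2·4.2388288870 − 4.4222468460 = 4.0554109280
Extrapolated: 4.0554109280 / 1 = 4.0554109280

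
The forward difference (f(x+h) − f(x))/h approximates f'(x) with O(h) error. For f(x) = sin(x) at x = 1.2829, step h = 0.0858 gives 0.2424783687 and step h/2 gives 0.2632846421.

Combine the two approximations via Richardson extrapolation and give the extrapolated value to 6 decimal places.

Error is O(h^1); halving h shrinks it by 2^1 = 2.
2^1×A(h/2) = 0.5265692842; minus A(h) gives 0.2840909155.
Divide by 2^1 − 1 = 1.
(2×0.2632846421 − 0.2424783687)/(2 − 1) = 0.2840909155

0.284091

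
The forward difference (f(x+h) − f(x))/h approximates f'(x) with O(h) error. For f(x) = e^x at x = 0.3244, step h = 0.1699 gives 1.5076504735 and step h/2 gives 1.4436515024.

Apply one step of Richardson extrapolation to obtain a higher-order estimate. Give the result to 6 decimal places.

r = 1: numerator weight 2, denominator 1.
2 × 1.4436515024 = 2.8873030048; subtract 1.5076504735 → 1.3796525313
R = 1.3796525313/1 = 1.3796525313

1.379653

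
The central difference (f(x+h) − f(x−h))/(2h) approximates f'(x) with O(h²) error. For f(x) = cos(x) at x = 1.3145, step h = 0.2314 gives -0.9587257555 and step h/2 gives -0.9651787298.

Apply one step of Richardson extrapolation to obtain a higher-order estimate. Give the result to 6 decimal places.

-0.967330

Error is O(h^2); halving h shrinks it by 2^2 = 4.
4 × (-0.9651787298) = -3.8607149192; subtract (-0.9587257555) → -2.9019891637
Denominator 4 − 1 = 3.
Result: -0.9673297212
Gap between inputs: 6.453e-03; correction applied: −0.0021509914.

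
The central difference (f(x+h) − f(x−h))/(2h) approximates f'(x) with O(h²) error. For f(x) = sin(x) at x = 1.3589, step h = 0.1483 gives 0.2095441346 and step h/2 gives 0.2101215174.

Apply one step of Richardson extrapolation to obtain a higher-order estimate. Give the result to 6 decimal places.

0.210314

Order 2 gives 2^r = 4 and 2^r − 1 = 3.
2^2×A(h/2) = 0.8404860696; minus A(h) gives 0.6309419350.
Divide by 2^2 − 1 = 3.
0.6309419350 ÷ 3 = 0.2103139783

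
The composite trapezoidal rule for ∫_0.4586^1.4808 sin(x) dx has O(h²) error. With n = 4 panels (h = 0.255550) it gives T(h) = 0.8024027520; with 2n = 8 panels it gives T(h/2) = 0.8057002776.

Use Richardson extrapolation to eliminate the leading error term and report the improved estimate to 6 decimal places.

0.806799

With r = 2 the leading error scales as h^2, so the weight is 2^2 = 4.
4*0.8057002776 − 0.8024027520 = 2.4203983584
R = 2.4203983584/3 = 0.8067994528
Correction |R − A(h/2)| = 1.099e-03; gap |A(h/2) − A(h)| = 3.298e-03.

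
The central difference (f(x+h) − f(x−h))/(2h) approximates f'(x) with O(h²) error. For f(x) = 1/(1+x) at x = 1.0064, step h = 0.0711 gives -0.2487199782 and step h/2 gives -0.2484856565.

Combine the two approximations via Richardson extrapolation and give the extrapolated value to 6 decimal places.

-0.248408

r = 2, so 2^r = 4.
Weighted: (-0.9939426260) − (-0.2487199782) = -0.7452226478
(4×(-0.2484856565) − (-0.2487199782))/(4 − 1) = -0.2484075493
Gap between inputs: 2.343e-04; correction applied: +0.0000781072.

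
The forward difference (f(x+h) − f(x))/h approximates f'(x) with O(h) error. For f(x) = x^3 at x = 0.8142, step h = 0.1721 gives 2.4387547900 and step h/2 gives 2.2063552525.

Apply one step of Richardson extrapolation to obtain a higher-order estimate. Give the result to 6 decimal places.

r = 1, so 2^r = 2.
2^1 × A(h/2) = 4.4127105050; minus A(h) gives 1.9739557150.
Extrapolated: 1.9739557150 / 1 = 1.9739557150
Shift from A(h/2): −0.2323995375.

1.973956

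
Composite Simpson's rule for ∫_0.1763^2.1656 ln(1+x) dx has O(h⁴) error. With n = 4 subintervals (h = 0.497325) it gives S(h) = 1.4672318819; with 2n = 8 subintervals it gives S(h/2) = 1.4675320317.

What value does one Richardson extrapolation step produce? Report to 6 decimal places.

Order 4 gives 2^r = 16 and 2^r − 1 = 15.
16 × 1.4675320317 = 23.4805125072; 23.4805125072 − 1.4672318819 = 22.0132806253
22.0132806253 ÷ 15 = 1.4675520417
Shift from A(h/2): +0.0000200100.

1.467552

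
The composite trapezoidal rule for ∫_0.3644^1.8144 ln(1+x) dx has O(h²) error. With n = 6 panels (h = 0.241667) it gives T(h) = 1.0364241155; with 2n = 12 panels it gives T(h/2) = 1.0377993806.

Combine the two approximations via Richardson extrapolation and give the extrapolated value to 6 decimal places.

Error is O(h^2); halving h shrinks it by 2^2 = 4.
Weighted: 4.1511975224 − 1.0364241155 = 3.1147734069
Denominator 4 − 1 = 3.
(4×1.0377993806 − 1.0364241155)/(4 − 1) = 1.0382578023

1.038258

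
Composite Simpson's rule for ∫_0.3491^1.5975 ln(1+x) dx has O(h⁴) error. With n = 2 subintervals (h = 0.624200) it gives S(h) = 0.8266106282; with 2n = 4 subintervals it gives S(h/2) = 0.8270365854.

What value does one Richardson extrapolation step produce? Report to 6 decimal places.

0.827065

Error is O(h^4); halving h shrinks it by 2^4 = 16.
Numerator 16 × A(h/2) − A(h) = 16 × 0.8270365854 − 0.8266106282 = 12.4059747382
12.4059747382 ÷ 15 = 0.8270649825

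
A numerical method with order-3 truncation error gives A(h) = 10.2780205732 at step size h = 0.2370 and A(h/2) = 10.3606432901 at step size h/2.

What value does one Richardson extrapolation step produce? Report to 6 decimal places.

Leading term ∝ h^3; use weight 8 = 2^3.
8 × 10.3606432901 − 10.2780205732 = 72.6071257476
Denominator 8 − 1 = 7.
R = 72.6071257476/7 = 10.3724465354

10.372447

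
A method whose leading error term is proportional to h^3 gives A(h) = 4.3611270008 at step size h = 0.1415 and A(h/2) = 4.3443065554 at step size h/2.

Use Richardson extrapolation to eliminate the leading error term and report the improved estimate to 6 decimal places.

4.341904

Order 3 gives 2^r = 8 and 2^r − 1 = 7.
8×4.3443065554 = 34.7544524432; 34.7544524432 − 4.3611270008 = 30.3933254424
Denominator 8 − 1 = 7.
30.3933254424 ÷ 7 = 4.3419036346
Gap between inputs: 1.682e-02; correction applied: −0.0024029208.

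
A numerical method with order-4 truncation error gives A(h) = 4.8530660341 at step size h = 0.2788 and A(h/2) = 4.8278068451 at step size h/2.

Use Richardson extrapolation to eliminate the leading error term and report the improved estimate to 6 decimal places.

Method order is 4; weight 2^4 = 16.
Numerator 16·A(h/2) − A(h) = 16·4.8278068451 − 4.8530660341 = 72.3918434875
R = 72.3918434875/15 = 4.8261228992

4.826123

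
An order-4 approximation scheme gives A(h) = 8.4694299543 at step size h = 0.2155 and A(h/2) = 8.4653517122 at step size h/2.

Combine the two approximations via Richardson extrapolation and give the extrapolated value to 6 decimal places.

8.465080

Method order is 4; weight 2^4 = 16.
Top: 16(8.4653517122) − (8.4694299543) = 126.9761974409
Extrapolated: 126.9761974409 / 15 = 8.4650798294
Shift from A(h/2): −0.0002718828.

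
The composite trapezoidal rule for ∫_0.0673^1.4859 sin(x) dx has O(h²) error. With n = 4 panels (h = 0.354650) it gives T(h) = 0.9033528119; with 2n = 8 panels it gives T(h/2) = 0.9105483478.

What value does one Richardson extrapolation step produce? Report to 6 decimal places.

0.912947

The method has order 2: 2^2 = 4.
Weighted: 3.6421933912 − 0.9033528119 = 2.7388405793
R = 2.7388405793/3 = 0.9129468598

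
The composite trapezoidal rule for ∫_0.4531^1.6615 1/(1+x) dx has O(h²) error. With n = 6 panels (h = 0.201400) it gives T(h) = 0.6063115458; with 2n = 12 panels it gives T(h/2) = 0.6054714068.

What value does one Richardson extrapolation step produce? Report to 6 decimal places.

The method has order 2: 2^2 = 4.
4·0.6054714068 = 2.4218856272; 2.4218856272 − 0.6063115458 = 1.8155740814
R = 1.8155740814/3 = 0.6051913605
Gap between inputs: 8.401e-04; correction applied: −0.0002800463.

0.605191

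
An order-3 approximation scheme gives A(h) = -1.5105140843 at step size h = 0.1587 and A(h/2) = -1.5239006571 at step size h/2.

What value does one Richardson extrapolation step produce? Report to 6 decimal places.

-1.525813

Order 3 gives 2^r = 8 and 2^r − 1 = 7.
8*(-1.5239006571) = -12.1912052568; subtract (-1.5105140843) → -10.6806911725
R = (-10.6806911725)/7 = -1.5258130246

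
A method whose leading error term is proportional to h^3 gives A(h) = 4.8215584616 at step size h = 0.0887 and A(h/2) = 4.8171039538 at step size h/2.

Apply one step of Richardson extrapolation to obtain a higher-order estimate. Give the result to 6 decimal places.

The method has order 3: 2^3 = 8.
Difference of the inputs: 4.8171039538 − 4.8215584616 = -0.0044545078
Divide by 2^3 − 1 = 7: (-0.0044545078)/7 = -0.0006363583
R = A(h/2) + (A(h/2) − A(h))/7 = 4.8171039538 − 0.0006363583 = 4.8164675955
Correction |R − A(h/2)| = 6.364e-04; gap |A(h/2) − A(h)| = 4.455e-03.

4.816468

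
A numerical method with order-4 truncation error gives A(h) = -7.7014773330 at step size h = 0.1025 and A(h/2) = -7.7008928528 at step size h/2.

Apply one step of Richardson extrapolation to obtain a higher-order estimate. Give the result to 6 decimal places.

-7.700854

Error is O(h^4); halving h shrinks it by 2^4 = 16.
Weighted: (-123.2142856448) − (-7.7014773330) = -115.5128083118
Extrapolated: (-115.5128083118) / 15 = -7.7008538875
Shift from A(h/2): +0.0000389653.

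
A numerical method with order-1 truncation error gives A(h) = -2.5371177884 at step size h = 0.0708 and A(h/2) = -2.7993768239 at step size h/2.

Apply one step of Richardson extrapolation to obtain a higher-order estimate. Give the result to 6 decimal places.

Error is O(h^1); halving h shrinks it by 2^1 = 2.
A(h/2) − A(h) = -2.7993768239 − (-2.5371177884) = -0.2622590355
Divide by 2^1 − 1 = 1: (-0.2622590355)/1 = -0.2622590355
R = -2.7993768239 − 0.2622590355 = -3.0616358594

-3.061636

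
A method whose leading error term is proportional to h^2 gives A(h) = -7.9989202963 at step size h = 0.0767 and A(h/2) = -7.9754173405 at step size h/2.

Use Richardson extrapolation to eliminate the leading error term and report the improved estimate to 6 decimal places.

-7.967583

r = 2: numerator weight 4, denominator 3.
4*(-7.9754173405) = -31.9016693620; subtract (-7.9989202963) → -23.9027490657
Divide by 2^2 − 1 = 3.
(4*(-7.9754173405) − (-7.9989202963))/(4 − 1) = -7.9675830219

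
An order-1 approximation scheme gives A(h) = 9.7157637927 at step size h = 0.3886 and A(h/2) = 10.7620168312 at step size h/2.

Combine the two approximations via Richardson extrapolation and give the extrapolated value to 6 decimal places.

11.808270

Method order is 1; weight 2^1 = 2.
Weighted: 21.5240336624 − 9.7157637927 = 11.8082698697
R = 11.8082698697/1 = 11.8082698697
Shift from A(h/2): +1.0462530385.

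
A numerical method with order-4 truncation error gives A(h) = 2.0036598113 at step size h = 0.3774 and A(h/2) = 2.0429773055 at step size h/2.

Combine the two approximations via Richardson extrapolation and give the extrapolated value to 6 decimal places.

2.045598

Order 4 gives 2^r = 16 and 2^r − 1 = 15.
16×2.0429773055 = 32.6876368880; subtract 2.0036598113 → 30.6839770767
Denominator 16 − 1 = 15.
(16×2.0429773055 − 2.0036598113)/(16 − 1) = 2.0455984718
Gap between inputs: 3.932e-02; correction applied: +0.0026211663.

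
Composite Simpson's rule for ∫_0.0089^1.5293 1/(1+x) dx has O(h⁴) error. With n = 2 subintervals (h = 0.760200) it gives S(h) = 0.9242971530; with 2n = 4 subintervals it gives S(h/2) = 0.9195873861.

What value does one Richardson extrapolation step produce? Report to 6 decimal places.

0.919273

With r = 4 the leading error scales as h^4, so the weight is 2^4 = 16.
2^4·A(h/2) = 14.7133981776; minus A(h) gives 13.7891010246.
Divide by 2^4 − 1 = 15.
13.7891010246 ÷ 15 = 0.9192734016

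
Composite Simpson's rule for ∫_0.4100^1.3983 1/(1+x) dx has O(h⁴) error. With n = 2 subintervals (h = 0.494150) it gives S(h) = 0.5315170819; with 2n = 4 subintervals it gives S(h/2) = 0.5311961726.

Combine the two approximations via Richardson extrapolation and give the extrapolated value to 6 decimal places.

Error is O(h^4); halving h shrinks it by 2^4 = 16.
Top: 16(0.5311961726) − (0.5315170819) = 7.9676216797
Divide by 2^4 − 1 = 15.
Result: 0.5311747786

0.531175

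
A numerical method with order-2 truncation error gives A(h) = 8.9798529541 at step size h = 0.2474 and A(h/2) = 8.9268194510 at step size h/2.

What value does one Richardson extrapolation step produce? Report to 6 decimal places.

8.909142

Error is O(h^2); halving h shrinks it by 2^2 = 4.
Numerator 4×A(h/2) − A(h) = 4×8.9268194510 − 8.9798529541 = 26.7274248499
Denominator 4 − 1 = 3.
26.7274248499 ÷ 3 = 8.9091416166
Correction |R − A(h/2)| = 1.768e-02; gap |A(h/2) − A(h)| = 5.303e-02.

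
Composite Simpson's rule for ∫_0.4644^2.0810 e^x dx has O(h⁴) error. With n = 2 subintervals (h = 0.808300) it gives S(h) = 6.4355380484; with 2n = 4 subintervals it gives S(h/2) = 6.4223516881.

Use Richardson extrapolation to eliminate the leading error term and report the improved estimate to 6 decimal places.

6.421473

The method has order 4: 2^4 = 16.
2^4×A(h/2) = 102.7576270096; minus A(h) gives 96.3220889612.
R = 96.3220889612/15 = 6.4214725974
Gap between inputs: 1.319e-02; correction applied: −0.0008790907.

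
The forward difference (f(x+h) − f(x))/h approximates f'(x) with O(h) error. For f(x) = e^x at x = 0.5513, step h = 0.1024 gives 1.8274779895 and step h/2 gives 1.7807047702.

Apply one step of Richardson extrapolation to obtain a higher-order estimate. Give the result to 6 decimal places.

1.733932

The method has order 1: 2^1 = 2.
2·1.7807047702 = 3.5614095404; subtract 1.8274779895 → 1.7339315509
Divide by 2^1 − 1 = 1.
R = 1.7339315509/1 = 1.7339315509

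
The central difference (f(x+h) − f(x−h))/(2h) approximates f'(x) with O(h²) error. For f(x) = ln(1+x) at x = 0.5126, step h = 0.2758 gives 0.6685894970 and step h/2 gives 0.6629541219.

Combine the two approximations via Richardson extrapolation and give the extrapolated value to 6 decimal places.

0.661076

Method order is 2; weight 2^2 = 4.
Top: 4(0.6629541219) − (0.6685894970) = 1.9832269906
Extrapolated: 1.9832269906 / 3 = 0.6610756635
Correction |R − A(h/2)| = 1.878e-03; gap |A(h/2) − A(h)| = 5.635e-03.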